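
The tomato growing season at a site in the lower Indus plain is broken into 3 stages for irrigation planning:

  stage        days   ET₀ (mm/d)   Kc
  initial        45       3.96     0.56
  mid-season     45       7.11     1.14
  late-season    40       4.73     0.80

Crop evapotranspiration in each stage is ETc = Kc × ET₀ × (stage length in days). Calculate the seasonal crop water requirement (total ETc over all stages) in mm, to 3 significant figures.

616 mm

initial: 0.56 × 3.96 × 45 = 99.79 mm
mid-season: 1.14 × 7.11 × 45 = 364.74 mm
late-season: 0.80 × 4.73 × 40 = 151.36 mm
Seasonal total = 615.89 mm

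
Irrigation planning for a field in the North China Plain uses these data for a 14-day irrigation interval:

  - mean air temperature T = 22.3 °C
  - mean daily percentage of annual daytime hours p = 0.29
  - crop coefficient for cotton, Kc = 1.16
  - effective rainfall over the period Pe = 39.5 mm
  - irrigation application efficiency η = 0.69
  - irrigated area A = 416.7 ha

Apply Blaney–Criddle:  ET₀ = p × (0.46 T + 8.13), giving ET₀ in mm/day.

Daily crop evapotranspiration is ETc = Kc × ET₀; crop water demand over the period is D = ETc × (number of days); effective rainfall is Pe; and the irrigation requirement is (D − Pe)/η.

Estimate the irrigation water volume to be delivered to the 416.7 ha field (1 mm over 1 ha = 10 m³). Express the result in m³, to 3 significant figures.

ET₀ = 0.29 × (0.46 × 22.3 + 8.13) = 0.29 × 18.388 = 5.3325 mm/d
ETc = Kc × ET₀ = 1.16 × 5.3325 = 6.1857 mm/d
Crop demand D = ETc × 14 d = 6.1857 × 14 = 86.600 mm
D − Pe = 86.600 − 39.5 = 47.100 mm
Gross irrigation = 47.100 / 0.69 = 68.261 mm
Volume = 68.261 mm × 416.7 ha × 10 = 284443.6 m³

284000 m³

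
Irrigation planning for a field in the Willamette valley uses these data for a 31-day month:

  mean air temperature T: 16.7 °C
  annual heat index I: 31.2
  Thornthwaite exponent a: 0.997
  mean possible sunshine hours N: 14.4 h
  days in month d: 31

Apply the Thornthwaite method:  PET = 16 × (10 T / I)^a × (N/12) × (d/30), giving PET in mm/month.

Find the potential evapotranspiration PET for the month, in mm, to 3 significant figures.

10T/I = 10 × 16.7 / 31.2 = 5.3526
(10T/I)^a = 5.3526^0.997 = 5.3257
Uncorrected PET = 16 × 5.3257 = 85.211 mm
Correction = (N/12)(d/30) = (14.4/12)(31/30) = 1.2400
PET = 85.211 × 1.2400 = 105.662 mm/month

106 mm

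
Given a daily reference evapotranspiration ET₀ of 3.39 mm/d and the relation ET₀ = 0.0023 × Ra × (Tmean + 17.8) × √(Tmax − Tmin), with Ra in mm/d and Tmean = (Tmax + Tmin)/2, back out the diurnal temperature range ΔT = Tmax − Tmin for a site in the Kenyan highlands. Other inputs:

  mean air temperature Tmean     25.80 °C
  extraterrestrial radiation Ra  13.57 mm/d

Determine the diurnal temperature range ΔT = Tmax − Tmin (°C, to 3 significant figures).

√ΔT = ET₀ / [0.0023 × Ra × (Tmean+17.8)] = 3.39 / (0.0023 × 13.57 × 43.60) = 2.4912
ΔT = 2.4912² = 6.206 °C

6.21 °C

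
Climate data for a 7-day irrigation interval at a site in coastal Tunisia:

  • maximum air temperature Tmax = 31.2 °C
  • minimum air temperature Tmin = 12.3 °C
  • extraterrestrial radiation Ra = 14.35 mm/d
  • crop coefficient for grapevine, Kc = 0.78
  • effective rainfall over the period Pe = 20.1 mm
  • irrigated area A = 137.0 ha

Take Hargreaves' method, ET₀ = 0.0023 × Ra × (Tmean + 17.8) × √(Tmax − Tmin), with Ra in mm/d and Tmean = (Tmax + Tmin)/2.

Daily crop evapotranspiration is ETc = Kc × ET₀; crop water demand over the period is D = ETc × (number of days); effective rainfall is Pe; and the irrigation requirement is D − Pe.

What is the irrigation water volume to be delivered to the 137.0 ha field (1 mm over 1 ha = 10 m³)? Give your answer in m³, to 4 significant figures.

Tmean = (31.2 + 12.3)/2 = 21.75 °C
ET₀ = 0.0023 × 14.35 × (21.75 + 17.8) × √18.9 = 0.0023 × 14.35 × 39.55 × 4.3474 = 5.6749 mm/d
ETc = Kc × ET₀ = 0.78 × 5.6749 = 4.4264 mm/d
Crop demand D = ETc × 7 d = 4.4264 × 7 = 30.985 mm
D − Pe = 30.985 − 20.1 = 10.885 mm
Volume = 10.885 mm × 137.0 ha × 10 = 14912.5 m³

14910 m³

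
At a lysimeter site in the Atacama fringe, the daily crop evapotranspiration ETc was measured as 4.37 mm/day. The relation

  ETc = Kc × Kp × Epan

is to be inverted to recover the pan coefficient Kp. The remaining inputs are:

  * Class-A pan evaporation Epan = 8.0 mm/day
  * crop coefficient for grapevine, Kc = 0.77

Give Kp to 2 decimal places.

ETc = Kc × Kp × Epan  ⇒  Kp = ETc / (Kc × Epan)
Kp = 4.37 / (0.77 × 8.0) = 4.37 / 6.160 = 0.7094

0.71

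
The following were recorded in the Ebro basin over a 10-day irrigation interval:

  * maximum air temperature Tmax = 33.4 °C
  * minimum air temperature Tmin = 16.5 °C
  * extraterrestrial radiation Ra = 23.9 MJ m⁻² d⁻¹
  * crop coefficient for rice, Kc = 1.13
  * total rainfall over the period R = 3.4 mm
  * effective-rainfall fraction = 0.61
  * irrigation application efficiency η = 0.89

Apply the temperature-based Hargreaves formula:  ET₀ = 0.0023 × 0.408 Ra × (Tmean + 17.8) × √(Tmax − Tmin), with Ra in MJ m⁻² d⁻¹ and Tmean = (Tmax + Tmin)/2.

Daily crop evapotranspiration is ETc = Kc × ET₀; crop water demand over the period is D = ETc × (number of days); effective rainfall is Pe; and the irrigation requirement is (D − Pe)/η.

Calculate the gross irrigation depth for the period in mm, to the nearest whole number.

Tmean = (33.4 + 16.5)/2 = 24.95 °C
0.408 Ra = 0.408 × 23.9 = 9.7512 mm/d equivalent
ET₀ = 0.0023 × 9.7512 × (24.95 + 17.8) × √16.9 = 0.0023 × 9.7512 × 42.75 × 4.1110 = 3.9416 mm/d
ETc = Kc × ET₀ = 1.13 × 3.9416 = 4.4540 mm/d
Crop demand D = ETc × 10 d = 4.4540 × 10 = 44.540 mm
Pe = 0.61 × 3.4 = 2.074 mm
D − Pe = 44.540 − 2.074 = 42.466 mm
Gross irrigation = 42.466 / 0.89 = 47.715 mm

48 mm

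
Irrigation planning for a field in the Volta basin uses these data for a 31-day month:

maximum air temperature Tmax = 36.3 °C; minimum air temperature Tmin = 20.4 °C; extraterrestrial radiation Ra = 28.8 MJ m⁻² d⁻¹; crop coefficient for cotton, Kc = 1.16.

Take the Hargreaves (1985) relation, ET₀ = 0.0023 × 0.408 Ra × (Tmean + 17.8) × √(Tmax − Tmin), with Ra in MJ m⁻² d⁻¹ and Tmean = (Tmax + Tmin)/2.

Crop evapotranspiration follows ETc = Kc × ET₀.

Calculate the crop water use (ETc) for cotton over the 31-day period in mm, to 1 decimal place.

178.8 mm

Tmean = (36.3 + 20.4)/2 = 28.35 °C
0.408 Ra = 0.408 × 28.8 = 11.7504 mm/d equivalent
ET₀ = 0.0023 × 11.7504 × (28.35 + 17.8) × √15.9 = 0.0023 × 11.7504 × 46.15 × 3.9875 = 4.9734 mm/d
ETc = Kc × ET₀ = 1.16 × 4.9734 = 5.7691 mm/d
Over 31 days: 5.7691 × 31 = 178.842 mm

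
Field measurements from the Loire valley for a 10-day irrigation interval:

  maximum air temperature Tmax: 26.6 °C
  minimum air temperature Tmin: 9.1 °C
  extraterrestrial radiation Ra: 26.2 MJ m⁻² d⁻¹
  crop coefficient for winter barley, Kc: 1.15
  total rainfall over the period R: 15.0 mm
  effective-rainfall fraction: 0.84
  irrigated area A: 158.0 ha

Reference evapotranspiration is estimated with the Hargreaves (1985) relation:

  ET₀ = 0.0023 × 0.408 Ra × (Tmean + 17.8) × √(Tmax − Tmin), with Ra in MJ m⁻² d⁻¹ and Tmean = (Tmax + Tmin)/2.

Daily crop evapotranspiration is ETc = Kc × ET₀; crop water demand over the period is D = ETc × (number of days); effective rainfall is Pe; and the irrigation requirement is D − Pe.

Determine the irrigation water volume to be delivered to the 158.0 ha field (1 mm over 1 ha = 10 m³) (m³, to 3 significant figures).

Tmean = (26.6 + 9.1)/2 = 17.85 °C
0.408 Ra = 0.408 × 26.2 = 10.6896 mm/d equivalent
ET₀ = 0.0023 × 10.6896 × (17.85 + 17.8) × √17.5 = 0.0023 × 10.6896 × 35.65 × 4.1833 = 3.6666 mm/d
ETc = Kc × ET₀ = 1.15 × 3.6666 = 4.2166 mm/d
Crop demand D = ETc × 10 d = 4.2166 × 10 = 42.166 mm
Pe = 0.84 × 15.0 = 12.600 mm
D − Pe = 42.166 − 12.600 = 29.566 mm
Volume = 29.566 mm × 158.0 ha × 10 = 46714.3 m³

46700 m³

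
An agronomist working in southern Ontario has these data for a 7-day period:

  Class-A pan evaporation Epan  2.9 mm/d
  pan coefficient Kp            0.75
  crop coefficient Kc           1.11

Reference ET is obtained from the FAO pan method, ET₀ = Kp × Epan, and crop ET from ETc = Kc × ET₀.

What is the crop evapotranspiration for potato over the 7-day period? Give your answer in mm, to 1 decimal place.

ET₀ = 0.75 × 2.9 = 2.1750 mm/d
ETc = Kc × ET₀ = 1.11 × 2.1750 = 2.4143 mm/d
Over 7 days: 2.4143 × 7 = 16.900 mm

16.9 mm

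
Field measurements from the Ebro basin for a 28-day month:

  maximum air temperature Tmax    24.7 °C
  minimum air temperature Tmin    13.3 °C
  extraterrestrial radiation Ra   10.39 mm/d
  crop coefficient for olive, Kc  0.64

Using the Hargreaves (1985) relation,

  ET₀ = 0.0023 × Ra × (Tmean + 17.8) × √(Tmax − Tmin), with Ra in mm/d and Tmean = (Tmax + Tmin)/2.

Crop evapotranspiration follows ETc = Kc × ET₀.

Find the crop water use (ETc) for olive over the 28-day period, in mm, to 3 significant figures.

53.2 mm

Tmean = (24.7 + 13.3)/2 = 19.00 °C
ET₀ = 0.0023 × 10.39 × (19.00 + 17.8) × √11.4 = 0.0023 × 10.39 × 36.80 × 3.3764 = 2.9692 mm/d
ETc = Kc × ET₀ = 0.64 × 2.9692 = 1.9003 mm/d
Over 28 days: 1.9003 × 28 = 53.208 mm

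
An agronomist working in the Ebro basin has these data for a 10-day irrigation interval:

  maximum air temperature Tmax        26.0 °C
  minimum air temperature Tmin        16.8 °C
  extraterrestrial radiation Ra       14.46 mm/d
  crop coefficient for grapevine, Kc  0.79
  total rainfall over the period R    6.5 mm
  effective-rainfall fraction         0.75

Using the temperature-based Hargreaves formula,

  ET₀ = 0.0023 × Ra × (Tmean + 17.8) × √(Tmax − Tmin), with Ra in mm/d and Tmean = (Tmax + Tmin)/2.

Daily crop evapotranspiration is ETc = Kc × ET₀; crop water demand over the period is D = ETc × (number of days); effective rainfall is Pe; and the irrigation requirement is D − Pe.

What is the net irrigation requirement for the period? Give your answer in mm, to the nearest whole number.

Tmean = (26.0 + 16.8)/2 = 21.40 °C
ET₀ = 0.0023 × 14.46 × (21.40 + 17.8) × √9.2 = 0.0023 × 14.46 × 39.20 × 3.0332 = 3.9544 mm/d
ETc = Kc × ET₀ = 0.79 × 3.9544 = 3.1240 mm/d
Crop demand D = ETc × 10 d = 3.1240 × 10 = 31.240 mm
Pe = 0.75 × 6.5 = 4.875 mm
D − Pe = 31.240 − 4.875 = 26.365 mm

26 mm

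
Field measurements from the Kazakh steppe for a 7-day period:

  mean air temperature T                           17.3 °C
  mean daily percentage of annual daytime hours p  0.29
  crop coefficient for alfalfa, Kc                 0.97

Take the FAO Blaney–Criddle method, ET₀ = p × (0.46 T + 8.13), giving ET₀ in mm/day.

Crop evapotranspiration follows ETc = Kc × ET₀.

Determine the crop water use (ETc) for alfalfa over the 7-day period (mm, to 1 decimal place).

ET₀ = 0.29 × (0.46 × 17.3 + 8.13) = 0.29 × 16.088 = 4.6655 mm/d
ETc = Kc × ET₀ = 0.97 × 4.6655 = 4.5255 mm/d
Over 7 days: 4.5255 × 7 = 31.679 mm

31.7 mm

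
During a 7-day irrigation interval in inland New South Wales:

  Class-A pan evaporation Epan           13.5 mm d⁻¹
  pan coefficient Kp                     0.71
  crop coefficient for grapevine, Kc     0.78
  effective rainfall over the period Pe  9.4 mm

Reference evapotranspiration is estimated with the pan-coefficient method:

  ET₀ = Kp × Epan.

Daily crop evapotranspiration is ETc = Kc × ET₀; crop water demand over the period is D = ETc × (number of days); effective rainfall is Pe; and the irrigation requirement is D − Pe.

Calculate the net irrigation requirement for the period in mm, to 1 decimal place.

ET₀ = 0.71 × 13.5 = 9.5850 mm/d
ETc = Kc × ET₀ = 0.78 × 9.5850 = 7.4763 mm/d
Crop demand D = ETc × 7 d = 7.4763 × 7 = 52.334 mm
D − Pe = 52.334 − 9.4 = 42.934 mm

42.9 mm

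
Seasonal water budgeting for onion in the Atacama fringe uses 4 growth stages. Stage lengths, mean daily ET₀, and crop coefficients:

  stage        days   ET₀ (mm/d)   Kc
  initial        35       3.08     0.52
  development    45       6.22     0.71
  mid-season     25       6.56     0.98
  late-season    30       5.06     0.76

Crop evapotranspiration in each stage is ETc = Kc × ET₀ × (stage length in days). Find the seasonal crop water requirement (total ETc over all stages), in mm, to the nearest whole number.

initial: 0.52 × 3.08 × 35 = 56.06 mm
development: 0.71 × 6.22 × 45 = 198.73 mm
mid-season: 0.98 × 6.56 × 25 = 160.72 mm
late-season: 0.76 × 5.06 × 30 = 115.37 mm
Seasonal total = 530.88 mm

531 mm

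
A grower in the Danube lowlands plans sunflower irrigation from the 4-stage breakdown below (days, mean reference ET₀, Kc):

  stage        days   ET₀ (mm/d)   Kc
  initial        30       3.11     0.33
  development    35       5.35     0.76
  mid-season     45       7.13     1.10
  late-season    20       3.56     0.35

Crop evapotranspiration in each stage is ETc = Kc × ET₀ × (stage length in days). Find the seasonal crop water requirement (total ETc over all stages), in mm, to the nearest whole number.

initial: 0.33 × 3.11 × 30 = 30.79 mm
development: 0.76 × 5.35 × 35 = 142.31 mm
mid-season: 1.10 × 7.13 × 45 = 352.94 mm
late-season: 0.35 × 3.56 × 20 = 24.92 mm
Seasonal total = 550.96 mm

551 mm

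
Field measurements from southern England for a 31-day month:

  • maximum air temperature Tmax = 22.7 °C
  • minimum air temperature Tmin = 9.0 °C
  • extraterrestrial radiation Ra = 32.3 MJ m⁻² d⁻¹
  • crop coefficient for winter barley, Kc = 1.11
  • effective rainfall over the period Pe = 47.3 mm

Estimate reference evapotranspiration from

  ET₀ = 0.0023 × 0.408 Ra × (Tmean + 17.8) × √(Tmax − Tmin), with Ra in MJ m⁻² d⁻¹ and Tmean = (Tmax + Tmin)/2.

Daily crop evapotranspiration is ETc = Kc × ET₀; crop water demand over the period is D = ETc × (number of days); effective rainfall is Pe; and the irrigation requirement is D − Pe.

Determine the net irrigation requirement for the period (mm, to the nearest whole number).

83 mm

Tmean = (22.7 + 9.0)/2 = 15.85 °C
0.408 Ra = 0.408 × 32.3 = 13.1784 mm/d equivalent
ET₀ = 0.0023 × 13.1784 × (15.85 + 17.8) × √13.7 = 0.0023 × 13.1784 × 33.65 × 3.7014 = 3.7752 mm/d
ETc = Kc × ET₀ = 1.11 × 3.7752 = 4.1905 mm/d
Crop demand D = ETc × 31 d = 4.1905 × 31 = 129.906 mm
D − Pe = 129.906 − 47.3 = 82.606 mm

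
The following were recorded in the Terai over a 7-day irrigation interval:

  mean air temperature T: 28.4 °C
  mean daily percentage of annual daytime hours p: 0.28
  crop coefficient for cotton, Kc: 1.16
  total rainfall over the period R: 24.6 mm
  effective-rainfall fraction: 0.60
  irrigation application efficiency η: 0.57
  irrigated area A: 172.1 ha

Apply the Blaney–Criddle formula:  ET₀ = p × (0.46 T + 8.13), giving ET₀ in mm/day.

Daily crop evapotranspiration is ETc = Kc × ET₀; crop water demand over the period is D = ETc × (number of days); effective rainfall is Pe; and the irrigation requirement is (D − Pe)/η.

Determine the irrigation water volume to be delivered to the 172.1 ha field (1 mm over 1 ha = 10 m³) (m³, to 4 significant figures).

ET₀ = 0.28 × (0.46 × 28.4 + 8.13) = 0.28 × 21.194 = 5.9343 mm/d
ETc = Kc × ET₀ = 1.16 × 5.9343 = 6.8838 mm/d
Crop demand D = ETc × 7 d = 6.8838 × 7 = 48.187 mm
Pe = 0.60 × 24.6 = 14.760 mm
D − Pe = 48.187 − 14.760 = 33.427 mm
Gross irrigation = 33.427 / 0.57 = 58.644 mm
Volume = 58.644 mm × 172.1 ha × 10 = 100926.3 m³

100900 m³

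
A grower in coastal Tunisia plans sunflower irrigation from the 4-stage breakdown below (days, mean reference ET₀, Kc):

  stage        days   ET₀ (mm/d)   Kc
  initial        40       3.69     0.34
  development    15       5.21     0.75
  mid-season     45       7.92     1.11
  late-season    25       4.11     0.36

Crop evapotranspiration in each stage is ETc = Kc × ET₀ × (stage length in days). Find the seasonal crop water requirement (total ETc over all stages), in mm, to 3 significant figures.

541 mm

initial: 0.34 × 3.69 × 40 = 50.18 mm
development: 0.75 × 5.21 × 15 = 58.61 mm
mid-season: 1.11 × 7.92 × 45 = 395.60 mm
late-season: 0.36 × 4.11 × 25 = 36.99 mm
Seasonal total = 541.38 mm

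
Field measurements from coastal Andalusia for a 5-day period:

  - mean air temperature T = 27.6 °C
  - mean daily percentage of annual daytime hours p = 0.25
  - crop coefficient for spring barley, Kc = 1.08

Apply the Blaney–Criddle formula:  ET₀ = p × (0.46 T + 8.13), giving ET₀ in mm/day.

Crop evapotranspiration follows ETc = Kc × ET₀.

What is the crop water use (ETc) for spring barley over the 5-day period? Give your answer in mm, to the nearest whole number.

28 mm

ET₀ = 0.25 × (0.46 × 27.6 + 8.13) = 0.25 × 20.826 = 5.2065 mm/d
ETc = Kc × ET₀ = 1.08 × 5.2065 = 5.6230 mm/d
Over 5 days: 5.6230 × 5 = 28.115 mm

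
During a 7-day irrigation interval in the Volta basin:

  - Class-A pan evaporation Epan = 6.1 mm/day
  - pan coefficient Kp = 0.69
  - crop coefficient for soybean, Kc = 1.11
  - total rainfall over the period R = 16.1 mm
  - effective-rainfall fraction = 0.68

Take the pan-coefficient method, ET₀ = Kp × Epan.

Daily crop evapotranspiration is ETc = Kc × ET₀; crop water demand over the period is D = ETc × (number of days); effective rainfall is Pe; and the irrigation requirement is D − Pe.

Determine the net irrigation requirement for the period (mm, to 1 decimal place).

21.8 mm

ET₀ = 0.69 × 6.1 = 4.2090 mm/d
ETc = Kc × ET₀ = 1.11 × 4.2090 = 4.6720 mm/d
Crop demand D = ETc × 7 d = 4.6720 × 7 = 32.704 mm
Pe = 0.68 × 16.1 = 10.948 mm
D − Pe = 32.704 − 10.948 = 21.756 mm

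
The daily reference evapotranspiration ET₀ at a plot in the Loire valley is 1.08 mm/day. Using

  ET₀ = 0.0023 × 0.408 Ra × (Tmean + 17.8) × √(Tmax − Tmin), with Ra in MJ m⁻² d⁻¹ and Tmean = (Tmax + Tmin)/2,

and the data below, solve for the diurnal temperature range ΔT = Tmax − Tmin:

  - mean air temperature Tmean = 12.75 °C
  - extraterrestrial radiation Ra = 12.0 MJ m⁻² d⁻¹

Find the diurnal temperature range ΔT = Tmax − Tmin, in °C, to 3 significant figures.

9.86 °C

√ΔT = ET₀ / [0.0023 × 0.408 × Ra × (Tmean+17.8)] = 1.08 / (0.0023 × 4.8960 × 30.55) = 3.1394
ΔT = 3.1394² = 9.856 °C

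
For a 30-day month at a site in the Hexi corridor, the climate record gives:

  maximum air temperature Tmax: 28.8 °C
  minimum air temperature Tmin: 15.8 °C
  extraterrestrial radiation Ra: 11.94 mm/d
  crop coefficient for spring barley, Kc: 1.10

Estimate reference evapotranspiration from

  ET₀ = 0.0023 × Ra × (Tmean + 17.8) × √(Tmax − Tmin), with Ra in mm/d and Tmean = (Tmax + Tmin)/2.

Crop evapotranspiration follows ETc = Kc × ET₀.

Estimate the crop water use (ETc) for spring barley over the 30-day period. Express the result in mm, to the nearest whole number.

Tmean = (28.8 + 15.8)/2 = 22.30 °C
ET₀ = 0.0023 × 11.94 × (22.30 + 17.8) × √13.0 = 0.0023 × 11.94 × 40.10 × 3.6056 = 3.9706 mm/d
ETc = Kc × ET₀ = 1.10 × 3.9706 = 4.3677 mm/d
Over 30 days: 4.3677 × 30 = 131.031 mm

131 mm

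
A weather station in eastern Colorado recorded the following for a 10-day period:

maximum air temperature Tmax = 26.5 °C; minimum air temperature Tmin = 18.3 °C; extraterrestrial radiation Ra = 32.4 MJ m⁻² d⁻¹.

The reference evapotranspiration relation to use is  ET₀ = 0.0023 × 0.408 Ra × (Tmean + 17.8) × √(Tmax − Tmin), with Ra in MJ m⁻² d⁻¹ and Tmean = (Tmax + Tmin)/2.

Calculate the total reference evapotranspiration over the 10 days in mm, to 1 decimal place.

Tmean = (26.5 + 18.3)/2 = 22.40 °C
0.408 Ra = 0.408 × 32.4 = 13.2192 mm/d equivalent
ET₀ = 0.0023 × 13.2192 × (22.40 + 17.8) × √8.2 = 0.0023 × 13.2192 × 40.20 × 2.8636 = 3.5000 mm/d
Over 10 days: 3.5000 × 10 = 35.000 mm

35.0 mm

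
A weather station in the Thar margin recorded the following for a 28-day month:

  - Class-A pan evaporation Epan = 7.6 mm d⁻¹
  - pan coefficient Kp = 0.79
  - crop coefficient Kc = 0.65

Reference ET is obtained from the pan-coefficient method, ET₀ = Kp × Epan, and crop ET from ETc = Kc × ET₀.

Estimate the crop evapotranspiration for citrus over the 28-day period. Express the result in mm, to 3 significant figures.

ET₀ = 0.79 × 7.6 = 6.0040 mm/d
ETc = Kc × ET₀ = 0.65 × 6.0040 = 3.9026 mm/d
Over 28 days: 3.9026 × 28 = 109.273 mm

109 mm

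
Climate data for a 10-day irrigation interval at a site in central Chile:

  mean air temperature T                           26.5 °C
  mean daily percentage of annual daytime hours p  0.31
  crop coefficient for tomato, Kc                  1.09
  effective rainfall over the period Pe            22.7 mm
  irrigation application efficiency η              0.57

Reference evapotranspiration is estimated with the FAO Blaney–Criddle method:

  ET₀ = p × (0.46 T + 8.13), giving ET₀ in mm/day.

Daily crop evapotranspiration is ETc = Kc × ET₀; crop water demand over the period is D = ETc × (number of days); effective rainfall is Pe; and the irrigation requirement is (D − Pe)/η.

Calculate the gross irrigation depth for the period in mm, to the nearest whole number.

ET₀ = 0.31 × (0.46 × 26.5 + 8.13) = 0.31 × 20.320 = 6.2992 mm/d
ETc = Kc × ET₀ = 1.09 × 6.2992 = 6.8661 mm/d
Crop demand D = ETc × 10 d = 6.8661 × 10 = 68.661 mm
D − Pe = 68.661 − 22.7 = 45.961 mm
Gross irrigation = 45.961 / 0.57 = 80.633 mm

81 mm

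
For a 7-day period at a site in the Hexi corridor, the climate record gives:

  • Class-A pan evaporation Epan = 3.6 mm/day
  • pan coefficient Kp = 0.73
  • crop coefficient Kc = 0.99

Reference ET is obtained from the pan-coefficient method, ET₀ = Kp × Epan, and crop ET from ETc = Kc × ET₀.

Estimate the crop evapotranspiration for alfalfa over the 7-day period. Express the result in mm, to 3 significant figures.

ET₀ = 0.73 × 3.6 = 2.6280 mm/d
ETc = Kc × ET₀ = 0.99 × 2.6280 = 2.6017 mm/d
Over 7 days: 2.6017 × 7 = 18.212 mm

18.2 mm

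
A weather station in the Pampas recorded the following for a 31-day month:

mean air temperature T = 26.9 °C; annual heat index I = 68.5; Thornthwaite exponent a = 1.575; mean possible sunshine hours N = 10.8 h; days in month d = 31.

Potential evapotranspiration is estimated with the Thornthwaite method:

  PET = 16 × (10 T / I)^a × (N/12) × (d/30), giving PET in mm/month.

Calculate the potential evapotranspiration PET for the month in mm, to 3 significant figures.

10T/I = 10 × 26.9 / 68.5 = 3.9270
(10T/I)^a = 3.9270^1.575 = 8.6228
Uncorrected PET = 16 × 8.6228 = 137.965 mm
Correction = (N/12)(d/30) = (10.8/12)(31/30) = 0.9300
PET = 137.965 × 0.9300 = 128.307 mm/month

128 mm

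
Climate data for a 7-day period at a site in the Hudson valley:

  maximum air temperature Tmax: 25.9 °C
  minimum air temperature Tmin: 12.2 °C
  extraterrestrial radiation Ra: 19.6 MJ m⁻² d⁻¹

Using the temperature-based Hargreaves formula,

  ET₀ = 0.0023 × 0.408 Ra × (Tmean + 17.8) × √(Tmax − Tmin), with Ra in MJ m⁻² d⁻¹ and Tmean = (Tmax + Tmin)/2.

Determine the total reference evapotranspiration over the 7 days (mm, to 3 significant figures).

Tmean = (25.9 + 12.2)/2 = 19.05 °C
0.408 Ra = 0.408 × 19.6 = 7.9968 mm/d equivalent
ET₀ = 0.0023 × 7.9968 × (19.05 + 17.8) × √13.7 = 0.0023 × 7.9968 × 36.85 × 3.7014 = 2.5087 mm/d
Over 7 days: 2.5087 × 7 = 17.561 mm

17.6 mm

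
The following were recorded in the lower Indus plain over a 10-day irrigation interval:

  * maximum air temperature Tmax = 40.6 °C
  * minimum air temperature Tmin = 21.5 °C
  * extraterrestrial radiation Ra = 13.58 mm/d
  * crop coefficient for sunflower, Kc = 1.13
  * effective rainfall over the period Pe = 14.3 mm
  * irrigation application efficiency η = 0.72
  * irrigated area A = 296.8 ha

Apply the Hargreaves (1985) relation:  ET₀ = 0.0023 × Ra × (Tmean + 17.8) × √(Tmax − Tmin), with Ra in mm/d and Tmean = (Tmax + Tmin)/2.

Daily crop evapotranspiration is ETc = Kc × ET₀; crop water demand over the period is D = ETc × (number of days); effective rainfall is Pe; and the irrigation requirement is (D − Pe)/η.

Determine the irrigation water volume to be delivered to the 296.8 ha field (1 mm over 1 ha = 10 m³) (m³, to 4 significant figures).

251700 m³

Tmean = (40.6 + 21.5)/2 = 31.05 °C
ET₀ = 0.0023 × 13.58 × (31.05 + 17.8) × √19.1 = 0.0023 × 13.58 × 48.85 × 4.3704 = 6.6683 mm/d
ETc = Kc × ET₀ = 1.13 × 6.6683 = 7.5352 mm/d
Crop demand D = ETc × 10 d = 7.5352 × 10 = 75.352 mm
D − Pe = 75.352 − 14.3 = 61.052 mm
Gross irrigation = 61.052 / 0.72 = 84.794 mm
Volume = 84.794 mm × 296.8 ha × 10 = 251668.6 m³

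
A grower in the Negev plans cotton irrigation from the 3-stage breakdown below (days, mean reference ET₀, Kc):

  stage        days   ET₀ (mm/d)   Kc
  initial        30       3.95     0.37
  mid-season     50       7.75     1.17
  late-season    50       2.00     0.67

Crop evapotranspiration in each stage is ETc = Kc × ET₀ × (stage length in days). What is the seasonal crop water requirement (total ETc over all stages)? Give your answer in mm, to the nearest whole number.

initial: 0.37 × 3.95 × 30 = 43.85 mm
mid-season: 1.17 × 7.75 × 50 = 453.38 mm
late-season: 0.67 × 2.00 × 50 = 67.00 mm
Seasonal total = 564.23 mm

564 mm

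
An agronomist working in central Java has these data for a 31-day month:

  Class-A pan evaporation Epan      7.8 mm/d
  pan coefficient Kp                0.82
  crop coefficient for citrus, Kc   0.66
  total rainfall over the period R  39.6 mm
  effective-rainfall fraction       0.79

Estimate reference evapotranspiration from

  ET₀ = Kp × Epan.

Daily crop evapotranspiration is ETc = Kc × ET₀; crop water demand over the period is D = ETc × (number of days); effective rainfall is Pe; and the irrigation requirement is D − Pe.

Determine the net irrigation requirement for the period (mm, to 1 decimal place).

ET₀ = 0.82 × 7.8 = 6.3960 mm/d
ETc = Kc × ET₀ = 0.66 × 6.3960 = 4.2214 mm/d
Crop demand D = ETc × 31 d = 4.2214 × 31 = 130.863 mm
Pe = 0.79 × 39.6 = 31.284 mm
D − Pe = 130.863 − 31.284 = 99.579 mm

99.6 mm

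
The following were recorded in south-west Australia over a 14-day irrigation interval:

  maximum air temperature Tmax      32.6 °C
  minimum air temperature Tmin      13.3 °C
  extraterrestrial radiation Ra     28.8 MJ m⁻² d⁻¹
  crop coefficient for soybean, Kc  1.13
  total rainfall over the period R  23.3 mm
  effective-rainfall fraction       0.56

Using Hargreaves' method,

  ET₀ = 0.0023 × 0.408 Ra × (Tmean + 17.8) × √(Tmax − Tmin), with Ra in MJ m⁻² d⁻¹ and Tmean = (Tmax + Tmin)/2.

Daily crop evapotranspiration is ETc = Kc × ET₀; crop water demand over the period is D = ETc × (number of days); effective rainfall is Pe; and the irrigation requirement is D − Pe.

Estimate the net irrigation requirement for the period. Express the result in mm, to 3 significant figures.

63.5 mm

Tmean = (32.6 + 13.3)/2 = 22.95 °C
0.408 Ra = 0.408 × 28.8 = 11.7504 mm/d equivalent
ET₀ = 0.0023 × 11.7504 × (22.95 + 17.8) × √19.3 = 0.0023 × 11.7504 × 40.75 × 4.3932 = 4.8383 mm/d
ETc = Kc × ET₀ = 1.13 × 4.8383 = 5.4673 mm/d
Crop demand D = ETc × 14 d = 5.4673 × 14 = 76.542 mm
Pe = 0.56 × 23.3 = 13.048 mm
D − Pe = 76.542 − 13.048 = 63.494 mm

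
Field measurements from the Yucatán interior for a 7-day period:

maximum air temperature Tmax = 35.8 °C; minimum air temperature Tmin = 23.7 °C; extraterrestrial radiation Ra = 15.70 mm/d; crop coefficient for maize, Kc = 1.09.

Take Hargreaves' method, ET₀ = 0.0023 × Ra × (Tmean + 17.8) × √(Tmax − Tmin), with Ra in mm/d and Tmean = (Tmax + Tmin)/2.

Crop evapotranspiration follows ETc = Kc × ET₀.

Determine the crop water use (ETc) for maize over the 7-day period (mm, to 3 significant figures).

45.6 mm

Tmean = (35.8 + 23.7)/2 = 29.75 °C
ET₀ = 0.0023 × 15.70 × (29.75 + 17.8) × √12.1 = 0.0023 × 15.70 × 47.55 × 3.4785 = 5.9727 mm/d
ETc = Kc × ET₀ = 1.09 × 5.9727 = 6.5102 mm/d
Over 7 days: 6.5102 × 7 = 45.571 mm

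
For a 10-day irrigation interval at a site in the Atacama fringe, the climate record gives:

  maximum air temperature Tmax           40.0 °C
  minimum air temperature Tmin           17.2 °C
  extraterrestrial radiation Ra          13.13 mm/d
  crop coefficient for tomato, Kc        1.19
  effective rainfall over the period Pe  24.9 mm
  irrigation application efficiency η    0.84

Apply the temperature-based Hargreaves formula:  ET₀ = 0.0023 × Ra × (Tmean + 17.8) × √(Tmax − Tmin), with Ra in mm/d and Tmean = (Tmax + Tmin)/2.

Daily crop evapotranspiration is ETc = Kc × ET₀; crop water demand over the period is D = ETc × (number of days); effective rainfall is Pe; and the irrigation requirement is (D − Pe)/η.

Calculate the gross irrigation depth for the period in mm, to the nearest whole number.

Tmean = (40.0 + 17.2)/2 = 28.60 °C
ET₀ = 0.0023 × 13.13 × (28.60 + 17.8) × √22.8 = 0.0023 × 13.13 × 46.40 × 4.7749 = 6.6908 mm/d
ETc = Kc × ET₀ = 1.19 × 6.6908 = 7.9621 mm/d
Crop demand D = ETc × 10 d = 7.9621 × 10 = 79.621 mm
D − Pe = 79.621 − 24.9 = 54.721 mm
Gross irrigation = 54.721 / 0.84 = 65.144 mm

65 mm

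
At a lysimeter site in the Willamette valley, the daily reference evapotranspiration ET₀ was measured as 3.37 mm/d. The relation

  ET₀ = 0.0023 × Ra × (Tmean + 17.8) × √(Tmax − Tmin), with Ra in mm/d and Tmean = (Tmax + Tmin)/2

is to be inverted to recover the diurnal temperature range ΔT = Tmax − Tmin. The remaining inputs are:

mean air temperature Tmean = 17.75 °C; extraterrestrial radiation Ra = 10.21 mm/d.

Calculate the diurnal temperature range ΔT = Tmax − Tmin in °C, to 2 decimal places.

16.30 °C

√ΔT = ET₀ / [0.0023 × Ra × (Tmean+17.8)] = 3.37 / (0.0023 × 10.21 × 35.55) = 4.0368
ΔT = 4.0368² = 16.296 °C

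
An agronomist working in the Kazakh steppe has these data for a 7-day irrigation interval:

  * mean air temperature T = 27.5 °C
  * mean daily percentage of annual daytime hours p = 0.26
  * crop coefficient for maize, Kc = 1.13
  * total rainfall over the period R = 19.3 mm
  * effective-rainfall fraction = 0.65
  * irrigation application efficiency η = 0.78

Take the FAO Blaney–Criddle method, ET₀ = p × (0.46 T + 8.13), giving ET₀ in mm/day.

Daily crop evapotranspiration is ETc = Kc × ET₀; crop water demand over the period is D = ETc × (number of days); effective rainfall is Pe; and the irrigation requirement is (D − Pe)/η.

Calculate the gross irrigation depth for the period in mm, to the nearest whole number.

39 mm

ET₀ = 0.26 × (0.46 × 27.5 + 8.13) = 0.26 × 20.780 = 5.4028 mm/d
ETc = Kc × ET₀ = 1.13 × 5.4028 = 6.1052 mm/d
Crop demand D = ETc × 7 d = 6.1052 × 7 = 42.736 mm
Pe = 0.65 × 19.3 = 12.545 mm
D − Pe = 42.736 − 12.545 = 30.191 mm
Gross irrigation = 30.191 / 0.78 = 38.706 mm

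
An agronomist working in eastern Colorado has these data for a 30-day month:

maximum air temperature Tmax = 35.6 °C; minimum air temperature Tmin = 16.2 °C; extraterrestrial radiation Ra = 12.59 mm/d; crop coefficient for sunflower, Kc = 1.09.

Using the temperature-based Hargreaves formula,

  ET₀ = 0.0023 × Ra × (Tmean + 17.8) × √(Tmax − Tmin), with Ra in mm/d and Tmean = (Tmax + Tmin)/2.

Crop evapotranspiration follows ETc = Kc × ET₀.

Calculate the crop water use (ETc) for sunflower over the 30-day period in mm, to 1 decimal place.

182.3 mm

Tmean = (35.6 + 16.2)/2 = 25.90 °C
ET₀ = 0.0023 × 12.59 × (25.90 + 17.8) × √19.4 = 0.0023 × 12.59 × 43.70 × 4.4045 = 5.5735 mm/d
ETc = Kc × ET₀ = 1.09 × 5.5735 = 6.0751 mm/d
Over 30 days: 6.0751 × 30 = 182.253 mm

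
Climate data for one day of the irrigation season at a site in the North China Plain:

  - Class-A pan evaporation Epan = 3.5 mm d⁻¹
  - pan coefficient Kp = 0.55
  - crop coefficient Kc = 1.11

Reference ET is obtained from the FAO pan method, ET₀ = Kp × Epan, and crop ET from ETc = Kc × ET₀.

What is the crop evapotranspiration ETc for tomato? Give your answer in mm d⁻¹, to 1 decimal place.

ET₀ = 0.55 × 3.5 = 1.9250 mm/d
ETc = Kc × ET₀ = 1.11 × 1.9250 = 2.1368 mm/d

2.1 mm d⁻¹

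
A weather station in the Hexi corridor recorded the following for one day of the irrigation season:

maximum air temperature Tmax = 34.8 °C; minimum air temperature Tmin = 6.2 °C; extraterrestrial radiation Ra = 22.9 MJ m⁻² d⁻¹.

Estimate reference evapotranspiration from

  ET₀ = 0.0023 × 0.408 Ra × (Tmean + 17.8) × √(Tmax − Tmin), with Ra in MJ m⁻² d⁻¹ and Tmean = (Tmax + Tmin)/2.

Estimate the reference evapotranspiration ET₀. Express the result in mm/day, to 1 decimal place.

4.4 mm/day

Tmean = (34.8 + 6.2)/2 = 20.50 °C
0.408 Ra = 0.408 × 22.9 = 9.3432 mm/d equivalent
ET₀ = 0.0023 × 9.3432 × (20.50 + 17.8) × √28.6 = 0.0023 × 9.3432 × 38.30 × 5.3479 = 4.4015 mm/d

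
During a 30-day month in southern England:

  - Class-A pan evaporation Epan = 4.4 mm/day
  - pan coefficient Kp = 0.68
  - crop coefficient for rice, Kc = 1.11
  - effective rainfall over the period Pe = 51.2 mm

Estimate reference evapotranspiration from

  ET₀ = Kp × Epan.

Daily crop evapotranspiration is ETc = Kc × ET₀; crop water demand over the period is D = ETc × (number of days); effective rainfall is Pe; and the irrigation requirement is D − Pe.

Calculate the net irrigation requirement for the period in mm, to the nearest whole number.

48 mm

ET₀ = 0.68 × 4.4 = 2.9920 mm/d
ETc = Kc × ET₀ = 1.11 × 2.9920 = 3.3211 mm/d
Crop demand D = ETc × 30 d = 3.3211 × 30 = 99.633 mm
D − Pe = 99.633 − 51.2 = 48.433 mm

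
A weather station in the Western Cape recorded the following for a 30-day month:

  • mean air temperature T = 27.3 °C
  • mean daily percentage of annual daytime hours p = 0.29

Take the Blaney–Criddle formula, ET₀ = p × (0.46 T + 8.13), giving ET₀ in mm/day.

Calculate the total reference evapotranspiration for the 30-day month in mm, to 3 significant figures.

ET₀ = 0.29 × (0.46 × 27.3 + 8.13) = 0.29 × 20.688 = 5.9995 mm/d
Monthly total = 5.9995 × 30 = 179.985 mm

180 mm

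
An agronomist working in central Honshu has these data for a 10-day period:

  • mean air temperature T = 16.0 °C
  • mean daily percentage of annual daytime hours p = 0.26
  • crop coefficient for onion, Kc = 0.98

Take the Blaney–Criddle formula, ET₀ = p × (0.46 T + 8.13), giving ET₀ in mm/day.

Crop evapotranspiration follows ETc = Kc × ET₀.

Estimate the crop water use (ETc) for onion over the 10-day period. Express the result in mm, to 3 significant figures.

39.5 mm

ET₀ = 0.26 × (0.46 × 16.0 + 8.13) = 0.26 × 15.490 = 4.0274 mm/d
ETc = Kc × ET₀ = 0.98 × 4.0274 = 3.9469 mm/d
Over 10 days: 3.9469 × 10 = 39.469 mm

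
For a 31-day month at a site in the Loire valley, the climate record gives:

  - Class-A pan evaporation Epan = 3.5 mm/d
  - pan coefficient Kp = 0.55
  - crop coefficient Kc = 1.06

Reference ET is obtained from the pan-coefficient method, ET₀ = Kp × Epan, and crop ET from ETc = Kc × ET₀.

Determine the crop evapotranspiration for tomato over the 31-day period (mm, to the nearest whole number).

63 mm

ET₀ = 0.55 × 3.5 = 1.9250 mm/d
ETc = Kc × ET₀ = 1.06 × 1.9250 = 2.0405 mm/d
Over 31 days: 2.0405 × 31 = 63.256 mm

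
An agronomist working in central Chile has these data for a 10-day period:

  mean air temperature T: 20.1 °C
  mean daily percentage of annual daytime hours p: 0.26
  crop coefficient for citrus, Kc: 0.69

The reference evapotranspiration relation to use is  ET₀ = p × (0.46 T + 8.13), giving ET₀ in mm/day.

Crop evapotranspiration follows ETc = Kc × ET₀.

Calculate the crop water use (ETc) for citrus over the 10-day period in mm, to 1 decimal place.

ET₀ = 0.26 × (0.46 × 20.1 + 8.13) = 0.26 × 17.376 = 4.5178 mm/d
ETc = Kc × ET₀ = 0.69 × 4.5178 = 3.1173 mm/d
Over 10 days: 3.1173 × 10 = 31.173 mm

31.2 mm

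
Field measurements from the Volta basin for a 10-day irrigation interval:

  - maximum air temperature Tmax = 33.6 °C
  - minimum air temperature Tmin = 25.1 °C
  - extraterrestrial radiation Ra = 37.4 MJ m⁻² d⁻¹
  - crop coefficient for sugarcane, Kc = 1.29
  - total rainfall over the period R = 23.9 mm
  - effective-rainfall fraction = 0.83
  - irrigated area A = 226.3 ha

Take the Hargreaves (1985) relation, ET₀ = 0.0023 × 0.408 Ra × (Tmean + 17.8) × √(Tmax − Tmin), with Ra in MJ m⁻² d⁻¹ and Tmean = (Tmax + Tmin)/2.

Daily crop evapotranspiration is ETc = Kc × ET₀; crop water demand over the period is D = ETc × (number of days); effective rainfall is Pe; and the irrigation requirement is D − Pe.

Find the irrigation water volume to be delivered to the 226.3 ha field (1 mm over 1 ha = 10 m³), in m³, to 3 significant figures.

Tmean = (33.6 + 25.1)/2 = 29.35 °C
0.408 Ra = 0.408 × 37.4 = 15.2592 mm/d equivalent
ET₀ = 0.0023 × 15.2592 × (29.35 + 17.8) × √8.5 = 0.0023 × 15.2592 × 47.15 × 2.9155 = 4.8245 mm/d
ETc = Kc × ET₀ = 1.29 × 4.8245 = 6.2236 mm/d
Crop demand D = ETc × 10 d = 6.2236 × 10 = 62.236 mm
Pe = 0.83 × 23.9 = 19.837 mm
D − Pe = 62.236 − 19.837 = 42.399 mm
Volume = 42.399 mm × 226.3 ha × 10 = 95948.9 m³

95900 m³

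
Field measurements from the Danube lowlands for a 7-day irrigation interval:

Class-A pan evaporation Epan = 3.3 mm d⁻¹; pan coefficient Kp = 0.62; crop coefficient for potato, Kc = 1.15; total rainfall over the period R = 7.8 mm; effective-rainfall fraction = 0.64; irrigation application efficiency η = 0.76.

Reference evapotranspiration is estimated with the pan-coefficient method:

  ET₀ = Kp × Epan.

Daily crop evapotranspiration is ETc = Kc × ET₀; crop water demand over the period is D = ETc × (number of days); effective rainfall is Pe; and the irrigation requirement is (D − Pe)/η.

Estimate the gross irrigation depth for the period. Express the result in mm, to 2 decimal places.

ET₀ = 0.62 × 3.3 = 2.0460 mm/d
ETc = Kc × ET₀ = 1.15 × 2.0460 = 2.3529 mm/d
Crop demand D = ETc × 7 d = 2.3529 × 7 = 16.470 mm
Pe = 0.64 × 7.8 = 4.992 mm
D − Pe = 16.470 − 4.992 = 11.478 mm
Gross irrigation = 11.478 / 0.76 = 15.103 mm

15.10 mm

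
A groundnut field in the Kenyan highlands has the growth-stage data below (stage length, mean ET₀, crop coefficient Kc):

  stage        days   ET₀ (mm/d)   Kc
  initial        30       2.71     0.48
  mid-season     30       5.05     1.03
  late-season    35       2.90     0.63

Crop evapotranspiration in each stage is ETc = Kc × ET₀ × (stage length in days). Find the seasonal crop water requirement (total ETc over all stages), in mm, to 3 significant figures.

initial: 0.48 × 2.71 × 30 = 39.02 mm
mid-season: 1.03 × 5.05 × 30 = 156.05 mm
late-season: 0.63 × 2.90 × 35 = 63.95 mm
Seasonal total = 259.02 mm

259 mm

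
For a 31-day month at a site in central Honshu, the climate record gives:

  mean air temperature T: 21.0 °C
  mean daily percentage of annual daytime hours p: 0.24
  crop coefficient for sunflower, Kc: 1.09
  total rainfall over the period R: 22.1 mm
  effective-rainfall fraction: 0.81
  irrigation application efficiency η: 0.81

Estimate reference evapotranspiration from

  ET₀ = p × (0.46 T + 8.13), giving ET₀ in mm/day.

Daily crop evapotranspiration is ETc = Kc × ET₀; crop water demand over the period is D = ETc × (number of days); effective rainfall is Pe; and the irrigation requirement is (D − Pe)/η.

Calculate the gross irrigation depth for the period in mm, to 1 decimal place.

156.0 mm

ET₀ = 0.24 × (0.46 × 21.0 + 8.13) = 0.24 × 17.790 = 4.2696 mm/d
ETc = Kc × ET₀ = 1.09 × 4.2696 = 4.6539 mm/d
Crop demand D = ETc × 31 d = 4.6539 × 31 = 144.271 mm
Pe = 0.81 × 22.1 = 17.901 mm
D − Pe = 144.271 − 17.901 = 126.370 mm
Gross irrigation = 126.370 / 0.81 = 156.012 mm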